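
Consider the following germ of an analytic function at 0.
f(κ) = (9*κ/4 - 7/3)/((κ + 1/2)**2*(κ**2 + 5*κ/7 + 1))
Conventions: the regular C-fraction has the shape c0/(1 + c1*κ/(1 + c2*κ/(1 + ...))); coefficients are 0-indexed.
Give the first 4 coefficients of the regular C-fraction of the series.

Taylor coefficients (expand at 0): a_0 = -28/3, a_1 = 53, a_2 = -3707/21, a_3 = 23508/49.
c0 = a_0 = -28/3. Peel one level at a time: if S = 1 + c*κ/S' with S'(0) = 1, then c is the κ-coefficient of S and S' = c*κ/(S - 1).
S_1 = c0/f = 1 + (159/28)*κ + (10453/784)*κ^2 + ...; c1 = 159/28.
S_2 = c1*κ/(S_1 - 1) = 1 + (-10453/4452)*κ + (361219/176967)*κ^2 + ...; c2 = -10453/4452.
S_3 = c2*κ/(S_2 - 1) = 1 + (1444876/1662027)*κ + ...; c3 = 1444876/1662027.

The regular C-fraction coefficients are [-28/3, 159/28, -10453/4452, 1444876/1662027].


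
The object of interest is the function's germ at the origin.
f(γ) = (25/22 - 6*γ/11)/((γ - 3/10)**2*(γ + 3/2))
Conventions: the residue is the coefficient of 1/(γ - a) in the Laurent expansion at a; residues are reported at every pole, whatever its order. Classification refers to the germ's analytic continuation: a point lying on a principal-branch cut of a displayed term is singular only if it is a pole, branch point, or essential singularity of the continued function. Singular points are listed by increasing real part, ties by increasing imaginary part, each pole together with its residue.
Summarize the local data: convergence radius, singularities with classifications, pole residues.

Radius of convergence at 0: 3/10.
At -3/2: a pole of order 1; residue 1075/1782.
At 3/10: a pole of order 2; residue -1075/1782.

Denominator factor (γ + 3/2): pole of order 1 at -3/2, modulus 3/2.
Denominator factor (γ - 3/10)^2: pole of order 2 at 3/10, modulus 3/10.
The radius of convergence is the smallest modulus among the singular points: 3/10.
At the order-1 pole -3/2 set g(γ) = (γ - (-3/2))*f(γ) = (25/22 - 6*γ/11)/(γ - 3/10)**2.
Simple pole: residue = g(a) at a = -3/2, which is 1075/1782.
At the order-2 pole 3/10 set g(γ) = (γ - (3/10))^2*f(γ) = (25/22 - 6*γ/11)/(γ + 3/2).
Order-2 pole: residue = g'(a); g'(3/10) = -1075/1782, so the residue is -1075/1782.
List the singular points by increasing real part (a conjugate pair: the negative imaginary part first).


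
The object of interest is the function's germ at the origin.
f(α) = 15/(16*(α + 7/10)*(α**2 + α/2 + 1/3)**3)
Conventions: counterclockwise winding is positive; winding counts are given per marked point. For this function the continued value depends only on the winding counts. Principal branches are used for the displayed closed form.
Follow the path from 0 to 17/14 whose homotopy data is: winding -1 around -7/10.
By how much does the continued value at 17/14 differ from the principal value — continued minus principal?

Continued minus principal equals 0.

The function is rational, hence single-valued: continuing it around any pole returns the same value, so the difference is 0.


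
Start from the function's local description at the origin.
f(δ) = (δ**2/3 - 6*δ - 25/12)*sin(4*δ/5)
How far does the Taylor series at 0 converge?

The radius of convergence is infinite.

The factor sin(4*δ/5) is entire and contributes no finite singular point.
The polynomial part has no poles.
No finite singular points: the Taylor series at 0 converges everywhere.


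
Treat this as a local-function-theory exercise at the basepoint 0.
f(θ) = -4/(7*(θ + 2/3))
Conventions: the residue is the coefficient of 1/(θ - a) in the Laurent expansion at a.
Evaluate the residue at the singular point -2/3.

The residue is -4/7.

At the order-1 pole -2/3 set g(θ) = (θ - (-2/3))*f(θ) = -4/7.
Simple pole: residue = g(a) at a = -2/3, which is -4/7.


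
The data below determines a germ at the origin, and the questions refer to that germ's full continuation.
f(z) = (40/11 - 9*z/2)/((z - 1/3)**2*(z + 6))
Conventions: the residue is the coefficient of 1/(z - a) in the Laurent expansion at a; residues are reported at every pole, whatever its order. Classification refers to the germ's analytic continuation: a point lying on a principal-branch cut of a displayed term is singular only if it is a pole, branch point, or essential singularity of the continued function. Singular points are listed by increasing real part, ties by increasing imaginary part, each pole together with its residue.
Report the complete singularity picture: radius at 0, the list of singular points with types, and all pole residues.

Radius of convergence at 0: 1/3.
At -6: a pole of order 1; residue 3033/3971.
At 1/3: a pole of order 2; residue -3033/3971.

Denominator factor (z - 1/3)^2: pole of order 2 at 1/3, modulus 1/3.
Denominator factor (z + 6): pole of order 1 at -6, modulus 6.
The radius of convergence is the smallest modulus among the singular points: 1/3.
At the order-1 pole -6 set g(z) = (z - (-6))*f(z) = (40/11 - 9*z/2)/(z - 1/3)**2.
Simple pole: residue = g(a) at a = -6, which is 3033/3971.
At the order-2 pole 1/3 set g(z) = (z - (1/3))^2*f(z) = (40/11 - 9*z/2)/(z + 6).
Order-2 pole: residue = g'(a); g'(1/3) = -3033/3971, so the residue is -3033/3971.
List the singular points by increasing real part (a conjugate pair: the negative imaginary part first).


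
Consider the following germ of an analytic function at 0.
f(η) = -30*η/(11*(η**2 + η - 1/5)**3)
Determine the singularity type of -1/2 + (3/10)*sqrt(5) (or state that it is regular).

The denominator factor η**2 + η - 1/5 vanishes at -1/2 + (3/10)*sqrt(5) and appears to the power 3; the numerator there equals 15/11 - (9/11)*sqrt(5), nonzero, and no other factor vanishes.
Hence a pole whose order is the multiplicity, 3.

The point is a pole of order 3.


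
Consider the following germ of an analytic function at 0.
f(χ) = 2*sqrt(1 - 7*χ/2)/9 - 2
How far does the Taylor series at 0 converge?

Branch term (2/9)*sqrt(1 - χ/(2/7)): its argument vanishes at χ = 2/7, a square-root branch point, modulus 2/7.
The radius of convergence is the smallest modulus among the singular points: 2/7.

The radius of convergence is 2/7.


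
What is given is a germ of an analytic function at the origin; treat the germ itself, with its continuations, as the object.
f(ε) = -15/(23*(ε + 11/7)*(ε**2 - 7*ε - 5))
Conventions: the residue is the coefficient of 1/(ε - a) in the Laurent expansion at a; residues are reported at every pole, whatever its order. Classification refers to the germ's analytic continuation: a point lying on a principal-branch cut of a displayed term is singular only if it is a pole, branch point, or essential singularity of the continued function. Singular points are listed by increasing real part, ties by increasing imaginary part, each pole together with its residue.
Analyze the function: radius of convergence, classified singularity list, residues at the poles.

Radius of convergence at 0: -7/2 + (1/2)*sqrt(69).
At -11/7: a pole of order 1; residue -147/1909.
At 7/2 - (1/2)*sqrt(69): a pole of order 1; residue 147/3818 + (497/87814)*sqrt(69).
At 7/2 + (1/2)*sqrt(69): a pole of order 1; residue 147/3818 - (497/87814)*sqrt(69).

Denominator factor (ε**2 - 7*ε - 5): discriminant 69, real irrational roots 7/2 + (1/2)*sqrt(69) and 7/2 - (1/2)*sqrt(69); poles of order 1, moduli 7/2 + (1/2)*sqrt(69) and -7/2 + (1/2)*sqrt(69).
Denominator factor (ε + 11/7): pole of order 1 at -11/7, modulus 11/7.
The radius of convergence is the smallest modulus among the singular points: -7/2 + (1/2)*sqrt(69).
At the order-1 pole -11/7 set g(ε) = (ε - (-11/7))*f(ε) = -15/(23*(ε**2 - 7*ε - 5)).
Simple pole: residue = g(a) at a = -11/7, which is -147/1909.
The factor ε**2 - 7*ε - 5 splits as (ε - a)(ε - a') with a = 7/2 - (1/2)*sqrt(69), a' = 7/2 + (1/2)*sqrt(69). At the order-1 pole a set g(ε) = (ε - a)*f(ε) = [-15/(23*(ε + 11/7))] / (ε - a').
Simple pole: residue = g(a) at a = 7/2 - (1/2)*sqrt(69), which is 147/3818 + (497/87814)*sqrt(69).
The factor ε**2 - 7*ε - 5 splits as (ε - a)(ε - a') with a = 7/2 + (1/2)*sqrt(69), a' = 7/2 - (1/2)*sqrt(69). At the order-1 pole a set g(ε) = (ε - a)*f(ε) = [-15/(23*(ε + 11/7))] / (ε - a').
Simple pole: residue = g(a) at a = 7/2 + (1/2)*sqrt(69), which is 147/3818 - (497/87814)*sqrt(69).
List the singular points by increasing real part (a conjugate pair: the negative imaginary part first).


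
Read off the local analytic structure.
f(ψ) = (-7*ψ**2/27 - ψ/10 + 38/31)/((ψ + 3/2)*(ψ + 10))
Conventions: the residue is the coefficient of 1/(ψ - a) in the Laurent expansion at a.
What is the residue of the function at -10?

At the order-1 pole -10 set g(ψ) = (ψ - (-10))*f(ψ) = (-7*ψ**2/27 - ψ/10 + 38/31)/(ψ + 3/2).
Simple pole: residue = g(a) at a = -10, which is 39674/14229.

The residue is 39674/14229.


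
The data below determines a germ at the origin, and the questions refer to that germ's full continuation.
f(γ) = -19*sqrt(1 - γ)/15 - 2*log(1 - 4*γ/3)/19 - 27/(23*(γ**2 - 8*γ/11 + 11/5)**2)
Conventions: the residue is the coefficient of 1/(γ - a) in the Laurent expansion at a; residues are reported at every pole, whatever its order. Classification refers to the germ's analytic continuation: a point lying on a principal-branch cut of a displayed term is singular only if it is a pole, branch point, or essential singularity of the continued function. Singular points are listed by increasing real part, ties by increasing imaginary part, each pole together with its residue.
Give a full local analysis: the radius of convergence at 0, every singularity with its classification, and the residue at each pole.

Radius of convergence at 0: 3/4.
At (4/11) - ((3/55)*sqrt(695))*i: a pole of order 2; residue -((6655/1777532)*sqrt(695))*i.
At (4/11) + ((3/55)*sqrt(695))*i: a pole of order 2; residue ((6655/1777532)*sqrt(695))*i.
At 3/4: a logarithmic branch point.
At 1: an algebraic (square-root) branch point.

Denominator factor (γ**2 - 8*γ/11 + 11/5)^2: discriminant -5004/605, complex-conjugate roots (4/11) + ((3/55)*sqrt(695))*i and (4/11) - ((3/55)*sqrt(695))*i; poles of order 2, moduli (1/5)*sqrt(55) and (1/5)*sqrt(55).
Branch term (-19/15)*sqrt(1 - γ/(1)): its argument vanishes at γ = 1, a square-root branch point, modulus 1.
Branch term (-2/19)*log(1 - γ/(3/4)): its argument vanishes at γ = 3/4, a logarithmic branch point, modulus 3/4.
The radius of convergence is the smallest modulus among the singular points: 3/4.
The branch terms are analytic at (4/11) - ((3/55)*sqrt(695))*i and contribute nothing to the residue; only the rational part matters.
The factor γ**2 - 8*γ/11 + 11/5 splits as (γ - a)(γ - a') with a = (4/11) - ((3/55)*sqrt(695))*i, a' = (4/11) + ((3/55)*sqrt(695))*i. At the order-2 pole a set g(γ) = (γ - a)^2*(rational part) = [-27/23] / (γ - a')^2.
Order-2 pole: residue = g'(a); g'((4/11) - ((3/55)*sqrt(695))*i) = -((6655/1777532)*sqrt(695))*i, so the residue is -((6655/1777532)*sqrt(695))*i.
The branch terms are analytic at (4/11) + ((3/55)*sqrt(695))*i and contribute nothing to the residue; only the rational part matters.
The factor γ**2 - 8*γ/11 + 11/5 splits as (γ - a)(γ - a') with a = (4/11) + ((3/55)*sqrt(695))*i, a' = (4/11) - ((3/55)*sqrt(695))*i. At the order-2 pole a set g(γ) = (γ - a)^2*(rational part) = [-27/23] / (γ - a')^2.
Order-2 pole: residue = g'(a); g'((4/11) + ((3/55)*sqrt(695))*i) = ((6655/1777532)*sqrt(695))*i, so the residue is ((6655/1777532)*sqrt(695))*i.
List the singular points by increasing real part (a conjugate pair: the negative imaginary part first).


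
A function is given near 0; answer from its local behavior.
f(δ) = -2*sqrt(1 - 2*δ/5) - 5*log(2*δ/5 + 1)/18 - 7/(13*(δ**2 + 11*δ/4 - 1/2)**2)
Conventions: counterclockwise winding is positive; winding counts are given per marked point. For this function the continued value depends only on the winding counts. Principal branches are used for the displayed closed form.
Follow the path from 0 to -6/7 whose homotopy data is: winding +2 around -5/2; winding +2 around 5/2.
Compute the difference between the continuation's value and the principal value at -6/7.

The rational part is single-valued and drops out of the difference; each branch term changes only by its own monodromy.
(-5/18)*log(1 - δ/(-5/2)): each positive loop around -5/2 adds 2*pi*i to the log, so winding +2 contributes (-5/18)*(2)*2*pi*i = -(10/9)*pi*i.
(-2)*sqrt(1 - δ/(5/2)): winding +2 is even, the square root returns to the same sheet, contribution 0.
Summing the contributions at δ = -6/7 gives -(10/9)*pi*i.

Continued minus principal equals -(10/9)*pi*i.


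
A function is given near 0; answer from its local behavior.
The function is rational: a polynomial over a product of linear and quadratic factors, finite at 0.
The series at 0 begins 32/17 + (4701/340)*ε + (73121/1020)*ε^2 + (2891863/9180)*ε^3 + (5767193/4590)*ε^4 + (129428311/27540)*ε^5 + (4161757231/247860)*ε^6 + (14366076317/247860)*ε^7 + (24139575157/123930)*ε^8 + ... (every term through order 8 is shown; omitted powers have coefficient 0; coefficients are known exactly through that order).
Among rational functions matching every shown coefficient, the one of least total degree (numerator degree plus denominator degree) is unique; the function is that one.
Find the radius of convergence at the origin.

No rational of total degree below 7 reproduces all 9 coefficients; solving the [1/6] Pade equations on them gives f(ε) = (-13*ε/20 - 32/17)/(ε**2 + 7*ε/3 - 1)**3, whose expansion matches every shown term.
Denominator factor (ε**2 + 7*ε/3 - 1)^3: discriminant 85/9, real irrational roots -7/6 + (1/6)*sqrt(85) and -7/6 - (1/6)*sqrt(85); poles of order 3, moduli -7/6 + (1/6)*sqrt(85) and 7/6 + (1/6)*sqrt(85).
The radius of convergence is the smallest modulus among the singular points: -7/6 + (1/6)*sqrt(85).

The radius of convergence is -7/6 + (1/6)*sqrt(85).


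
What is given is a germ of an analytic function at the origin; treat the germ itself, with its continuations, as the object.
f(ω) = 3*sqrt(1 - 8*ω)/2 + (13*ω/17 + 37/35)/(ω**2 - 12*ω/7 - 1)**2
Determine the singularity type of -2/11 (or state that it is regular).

The point is a regular point.

Denominator factors: ω**2 - 12*ω/7 - 1 = -555/847 at ω = -2/11 — none vanishes.
Branch term sqrt(1 - ω/(1/8)): argument at -2/11 is 27/11, nonzero, so -2/11 is not its branch point (a point on a principal cut is still regular for the continued germ).
So the germ continues analytically to -2/11.


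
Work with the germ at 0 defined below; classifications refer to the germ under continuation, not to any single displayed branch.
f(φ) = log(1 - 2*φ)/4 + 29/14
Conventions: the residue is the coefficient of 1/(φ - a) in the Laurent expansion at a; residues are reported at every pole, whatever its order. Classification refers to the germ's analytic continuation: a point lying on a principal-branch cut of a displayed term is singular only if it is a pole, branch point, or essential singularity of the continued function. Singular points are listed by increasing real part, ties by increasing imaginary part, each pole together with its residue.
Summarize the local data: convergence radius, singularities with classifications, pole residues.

Radius of convergence at 0: 1/2.
At 1/2: a logarithmic branch point.

Branch term (1/4)*log(1 - φ/(1/2)): its argument vanishes at φ = 1/2, a logarithmic branch point, modulus 1/2.
The radius of convergence is the smallest modulus among the singular points: 1/2.


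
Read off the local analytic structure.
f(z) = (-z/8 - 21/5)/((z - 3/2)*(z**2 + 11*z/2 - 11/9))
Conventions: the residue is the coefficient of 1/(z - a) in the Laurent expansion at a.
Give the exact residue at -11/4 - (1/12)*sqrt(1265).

The residue is 3159/13360 - (151089/16900400)*sqrt(1265).

The factor z**2 + 11*z/2 - 11/9 splits as (z - a)(z - a') with a = -11/4 - (1/12)*sqrt(1265), a' = -11/4 + (1/12)*sqrt(1265). At the order-1 pole a set g(z) = (z - a)*f(z) = [(-z/8 - 21/5)/(z - 3/2)] / (z - a').
Simple pole: residue = g(a) at a = -11/4 - (1/12)*sqrt(1265), which is 3159/13360 - (151089/16900400)*sqrt(1265).


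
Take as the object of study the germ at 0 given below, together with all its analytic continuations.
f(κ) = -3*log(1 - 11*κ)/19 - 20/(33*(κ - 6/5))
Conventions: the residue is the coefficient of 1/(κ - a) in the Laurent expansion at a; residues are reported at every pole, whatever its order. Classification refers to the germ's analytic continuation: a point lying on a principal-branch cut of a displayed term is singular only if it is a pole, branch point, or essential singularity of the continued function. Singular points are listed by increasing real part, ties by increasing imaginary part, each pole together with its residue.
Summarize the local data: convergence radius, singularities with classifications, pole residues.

Radius of convergence at 0: 1/11.
At 1/11: a logarithmic branch point.
At 6/5: a pole of order 1; residue -20/33.

Denominator factor (κ - 6/5): pole of order 1 at 6/5, modulus 6/5.
Branch term (-3/19)*log(1 - κ/(1/11)): its argument vanishes at κ = 1/11, a logarithmic branch point, modulus 1/11.
The radius of convergence is the smallest modulus among the singular points: 1/11.
The branch term is analytic at 6/5 and contributes nothing to the residue; only the rational part matters.
At the order-1 pole 6/5 set g(κ) = (κ - (6/5))*(rational part) = -20/33.
Simple pole: residue = g(a) at a = 6/5, which is -20/33.
List the singular points by increasing real part (a conjugate pair: the negative imaginary part first).


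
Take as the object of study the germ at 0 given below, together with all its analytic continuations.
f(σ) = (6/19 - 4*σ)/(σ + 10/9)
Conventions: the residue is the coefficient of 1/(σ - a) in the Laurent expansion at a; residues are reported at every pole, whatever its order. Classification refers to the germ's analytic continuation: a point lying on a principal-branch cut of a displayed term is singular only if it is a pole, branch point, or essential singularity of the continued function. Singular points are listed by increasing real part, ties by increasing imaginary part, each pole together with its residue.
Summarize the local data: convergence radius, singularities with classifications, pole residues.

Denominator factor (σ + 10/9): pole of order 1 at -10/9, modulus 10/9.
The radius of convergence is the smallest modulus among the singular points: 10/9.
At the order-1 pole -10/9 set g(σ) = (σ - (-10/9))*f(σ) = 6/19 - 4*σ.
Simple pole: residue = g(a) at a = -10/9, which is 814/171.

Radius of convergence at 0: 10/9.
At -10/9: a pole of order 1; residue 814/171.


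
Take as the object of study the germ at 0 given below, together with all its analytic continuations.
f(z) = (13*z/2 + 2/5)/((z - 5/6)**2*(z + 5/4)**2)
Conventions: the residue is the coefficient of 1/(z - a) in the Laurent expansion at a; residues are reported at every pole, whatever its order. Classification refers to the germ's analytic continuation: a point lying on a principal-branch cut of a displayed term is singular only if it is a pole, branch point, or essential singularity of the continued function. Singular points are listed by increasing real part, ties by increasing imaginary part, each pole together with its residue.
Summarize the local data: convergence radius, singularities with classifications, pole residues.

Radius of convergence at 0: 5/6.
At -5/4: a pole of order 2; residue -16488/78125.
At 5/6: a pole of order 2; residue 16488/78125.

Denominator factor (z + 5/4)^2: pole of order 2 at -5/4, modulus 5/4.
Denominator factor (z - 5/6)^2: pole of order 2 at 5/6, modulus 5/6.
The radius of convergence is the smallest modulus among the singular points: 5/6.
At the order-2 pole -5/4 set g(z) = (z - (-5/4))^2*f(z) = (13*z/2 + 2/5)/(z - 5/6)**2.
Order-2 pole: residue = g'(a); g'(-5/4) = -16488/78125, so the residue is -16488/78125.
At the order-2 pole 5/6 set g(z) = (z - (5/6))^2*f(z) = (13*z/2 + 2/5)/(z + 5/4)**2.
Order-2 pole: residue = g'(a); g'(5/6) = 16488/78125, so the residue is 16488/78125.
List the singular points by increasing real part (a conjugate pair: the negative imaginary part first).


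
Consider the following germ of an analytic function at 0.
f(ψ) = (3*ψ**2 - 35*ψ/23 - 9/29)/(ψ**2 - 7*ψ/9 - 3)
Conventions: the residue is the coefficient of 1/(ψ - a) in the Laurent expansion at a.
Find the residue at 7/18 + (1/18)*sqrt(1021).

The factor ψ**2 - 7*ψ/9 - 3 splits as (ψ - a)(ψ - a') with a = 7/18 + (1/18)*sqrt(1021), a' = 7/18 - (1/18)*sqrt(1021). At the order-1 pole a set g(ψ) = (ψ - a)*f(ψ) = [3*ψ**2 - 35*ψ/23 - 9/29] / (ψ - a').
Simple pole: residue = g(a) at a = 7/18 + (1/18)*sqrt(1021), which is 28/69 + (162176/2043021)*sqrt(1021).

The residue is 28/69 + (162176/2043021)*sqrt(1021).


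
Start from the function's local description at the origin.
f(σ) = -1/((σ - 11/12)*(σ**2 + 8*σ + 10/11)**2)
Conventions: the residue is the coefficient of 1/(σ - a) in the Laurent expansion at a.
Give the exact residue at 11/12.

The residue is -2509056/206985769.

At the order-1 pole 11/12 set g(σ) = (σ - (11/12))*f(σ) = -1/(σ**2 + 8*σ + 10/11)**2.
Simple pole: residue = g(a) at a = 11/12, which is -2509056/206985769.


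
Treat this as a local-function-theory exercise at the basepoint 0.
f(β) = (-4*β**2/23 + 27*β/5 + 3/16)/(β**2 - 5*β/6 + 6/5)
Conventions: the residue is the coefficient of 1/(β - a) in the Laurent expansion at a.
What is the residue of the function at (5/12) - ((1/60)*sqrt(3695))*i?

The residue is (1813/690) + ((42821/2039640)*sqrt(3695))*i.

The factor β**2 - 5*β/6 + 6/5 splits as (β - a)(β - a') with a = (5/12) - ((1/60)*sqrt(3695))*i, a' = (5/12) + ((1/60)*sqrt(3695))*i. At the order-1 pole a set g(β) = (β - a)*f(β) = [-4*β**2/23 + 27*β/5 + 3/16] / (β - a').
Simple pole: residue = g(a) at a = (5/12) - ((1/60)*sqrt(3695))*i, which is (1813/690) + ((42821/2039640)*sqrt(3695))*i.


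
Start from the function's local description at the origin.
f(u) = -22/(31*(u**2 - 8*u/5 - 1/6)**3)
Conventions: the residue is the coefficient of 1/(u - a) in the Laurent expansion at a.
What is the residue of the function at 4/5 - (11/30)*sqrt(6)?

The factor u**2 - 8*u/5 - 1/6 splits as (u - a)(u - a') with a = 4/5 - (11/30)*sqrt(6), a' = 4/5 + (11/30)*sqrt(6). At the order-3 pole a set g(u) = (u - a)^3*f(u) = [-22/31] / (u - a')^3.
Order-3 pole: residue = g''(a)/2; g''(4/5 - (11/30)*sqrt(6)) = (84375/453871)*sqrt(6), so the residue is (84375/907742)*sqrt(6).

The residue is (84375/907742)*sqrt(6).


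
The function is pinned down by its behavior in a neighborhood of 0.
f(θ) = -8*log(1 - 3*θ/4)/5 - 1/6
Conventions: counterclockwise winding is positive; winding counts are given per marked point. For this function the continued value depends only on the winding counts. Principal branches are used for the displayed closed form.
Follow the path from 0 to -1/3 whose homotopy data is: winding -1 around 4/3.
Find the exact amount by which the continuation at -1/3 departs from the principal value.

Continued minus principal equals (16/5)*pi*i.

The rational part is single-valued and drops out of the difference; each branch term changes only by its own monodromy.
(-8/5)*log(1 - θ/(4/3)): each positive loop around 4/3 adds 2*pi*i to the log, so winding -1 contributes (-8/5)*(-1)*2*pi*i = (16/5)*pi*i.
Summing the contributions at θ = -1/3 gives (16/5)*pi*i.


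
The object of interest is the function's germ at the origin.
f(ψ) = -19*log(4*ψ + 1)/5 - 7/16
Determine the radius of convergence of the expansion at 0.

Branch term (-19/5)*log(1 - ψ/(-1/4)): its argument vanishes at ψ = -1/4, a logarithmic branch point, modulus 1/4.
The radius of convergence is the smallest modulus among the singular points: 1/4.

The radius of convergence is 1/4.


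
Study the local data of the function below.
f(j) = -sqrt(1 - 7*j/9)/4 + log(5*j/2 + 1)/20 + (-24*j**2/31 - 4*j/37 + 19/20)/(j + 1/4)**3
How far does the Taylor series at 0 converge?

Denominator factor (j + 1/4)^3: pole of order 3 at -1/4, modulus 1/4.
Branch term (-1/4)*sqrt(1 - j/(9/7)): its argument vanishes at j = 9/7, a square-root branch point, modulus 9/7.
Branch term (1/20)*log(1 - j/(-2/5)): its argument vanishes at j = -2/5, a logarithmic branch point, modulus 2/5.
The radius of convergence is the smallest modulus among the singular points: 1/4.

The radius of convergence is 1/4.


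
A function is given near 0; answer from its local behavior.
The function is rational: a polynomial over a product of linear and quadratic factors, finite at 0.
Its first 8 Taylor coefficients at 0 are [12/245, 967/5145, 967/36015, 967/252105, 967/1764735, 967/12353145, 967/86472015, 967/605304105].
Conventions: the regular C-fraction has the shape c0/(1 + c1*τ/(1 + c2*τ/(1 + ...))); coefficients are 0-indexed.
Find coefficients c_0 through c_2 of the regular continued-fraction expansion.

Taylor coefficients (read off): a_0 = 12/245, a_1 = 967/5145, a_2 = 967/36015.
c0 = a_0 = 12/245. Peel one level at a time: if S = 1 + c*τ/S' with S'(0) = 1, then c is the τ-coefficient of S and S' = c*τ/(S - 1).
S_1 = c0/f = 1 + (-967/252)*τ + (18373/1296)*τ^2 + ...; c1 = -967/252.
S_2 = c1*τ/(S_1 - 1) = 1 + (133/36)*τ + ...; c2 = 133/36.

The regular C-fraction coefficients are [12/245, -967/252, 133/36].


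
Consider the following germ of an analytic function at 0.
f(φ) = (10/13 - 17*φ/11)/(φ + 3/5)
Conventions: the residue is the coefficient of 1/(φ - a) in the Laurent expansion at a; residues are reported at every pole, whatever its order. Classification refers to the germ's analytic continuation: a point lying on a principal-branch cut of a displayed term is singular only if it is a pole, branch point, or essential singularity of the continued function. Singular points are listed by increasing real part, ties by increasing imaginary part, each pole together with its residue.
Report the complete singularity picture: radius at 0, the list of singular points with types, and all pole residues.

Denominator factor (φ + 3/5): pole of order 1 at -3/5, modulus 3/5.
The radius of convergence is the smallest modulus among the singular points: 3/5.
At the order-1 pole -3/5 set g(φ) = (φ - (-3/5))*f(φ) = 10/13 - 17*φ/11.
Simple pole: residue = g(a) at a = -3/5, which is 1213/715.

Radius of convergence at 0: 3/5.
At -3/5: a pole of order 1; residue 1213/715.


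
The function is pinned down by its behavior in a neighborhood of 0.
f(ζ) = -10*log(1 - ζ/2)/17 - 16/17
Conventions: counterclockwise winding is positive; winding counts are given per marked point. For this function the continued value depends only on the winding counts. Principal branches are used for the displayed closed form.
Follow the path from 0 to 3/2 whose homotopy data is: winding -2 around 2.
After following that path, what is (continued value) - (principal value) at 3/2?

The rational part is single-valued and drops out of the difference; each branch term changes only by its own monodromy.
(-10/17)*log(1 - ζ/(2)): each positive loop around 2 adds 2*pi*i to the log, so winding -2 contributes (-10/17)*(-2)*2*pi*i = (40/17)*pi*i.
Summing the contributions at ζ = 3/2 gives (40/17)*pi*i.

Continued minus principal equals (40/17)*pi*i.


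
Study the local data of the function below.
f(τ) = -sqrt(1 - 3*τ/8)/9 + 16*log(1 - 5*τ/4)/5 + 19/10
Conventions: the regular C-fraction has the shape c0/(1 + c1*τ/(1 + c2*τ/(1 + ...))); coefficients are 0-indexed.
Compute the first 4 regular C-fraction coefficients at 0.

Taylor coefficients (expand at 0): a_0 = 161/90, a_1 = -191/48, a_2 = -1279/512, a_3 = -51191/24576.
c0 = a_0 = 161/90. Peel one level at a time: if S = 1 + c*τ/S' with S'(0) = 1, then c is the τ-coefficient of S and S' = c*τ/(S - 1).
S_1 = c0/f = 1 + (2865/1288)*τ + (42099255/6635776)*τ^2 + ...; c1 = 2865/1288.
S_2 = c1*τ/(S_1 - 1) = 1 + (-2806617/984032)*τ + (-4832393/37356544)*τ^2 + ...; c2 = -2806617/984032.
S_3 = c2*τ/(S_2 - 1) = 1 + (-778015273/17154043104)*τ + ...; c3 = -778015273/17154043104.

The regular C-fraction coefficients are [161/90, 2865/1288, -2806617/984032, -778015273/17154043104].


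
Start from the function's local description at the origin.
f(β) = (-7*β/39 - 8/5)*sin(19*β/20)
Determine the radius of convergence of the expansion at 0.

The factor sin(19*β/20) is entire and contributes no finite singular point.
The polynomial part has no poles.
No finite singular points: the Taylor series at 0 converges everywhere.

The radius of convergence is infinite.


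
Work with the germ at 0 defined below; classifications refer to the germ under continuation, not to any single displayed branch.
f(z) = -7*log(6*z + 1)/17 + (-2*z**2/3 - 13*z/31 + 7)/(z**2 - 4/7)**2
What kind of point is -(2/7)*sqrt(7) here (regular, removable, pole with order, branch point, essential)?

The point is a pole of order 2.

The denominator factor z**2 - 4/7 vanishes at -(2/7)*sqrt(7) and appears to the power 2; the numerator there equals 139/21 + (26/217)*sqrt(7), nonzero, and no other factor vanishes.
The branch terms are analytic at this point.
Hence a pole whose order is the multiplicity, 2.


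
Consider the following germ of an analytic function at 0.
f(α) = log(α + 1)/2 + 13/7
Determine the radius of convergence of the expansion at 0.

Branch term (1/2)*log(1 - α/(-1)): its argument vanishes at α = -1, a logarithmic branch point, modulus 1.
The radius of convergence is the smallest modulus among the singular points: 1.

The radius of convergence is 1.


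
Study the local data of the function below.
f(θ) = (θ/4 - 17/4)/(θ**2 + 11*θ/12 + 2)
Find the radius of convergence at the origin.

Denominator factor (θ**2 + 11*θ/12 + 2): discriminant -1031/144, complex-conjugate roots (-11/24) + ((1/24)*sqrt(1031))*i and (-11/24) - ((1/24)*sqrt(1031))*i; poles of order 1, moduli sqrt(2) and sqrt(2).
The radius of convergence is the smallest modulus among the singular points: sqrt(2).

The radius of convergence is sqrt(2).


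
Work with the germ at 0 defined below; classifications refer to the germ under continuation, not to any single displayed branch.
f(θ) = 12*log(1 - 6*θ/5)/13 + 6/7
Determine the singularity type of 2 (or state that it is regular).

There is no denominator, hence no pole anywhere.
Branch term log(1 - θ/(5/6)): argument at 2 is -7/5, nonzero, so 2 is not its branch point (a point on a principal cut is still regular for the continued germ).
So the germ continues analytically to 2.

The point is a regular point.


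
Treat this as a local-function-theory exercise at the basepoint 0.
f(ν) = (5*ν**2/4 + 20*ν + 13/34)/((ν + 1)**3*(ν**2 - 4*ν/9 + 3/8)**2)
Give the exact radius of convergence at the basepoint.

Denominator factor (ν**2 - 4*ν/9 + 3/8)^2: discriminant -211/162, complex-conjugate roots (2/9) + ((1/36)*sqrt(422))*i and (2/9) - ((1/36)*sqrt(422))*i; poles of order 2, moduli (1/4)*sqrt(6) and (1/4)*sqrt(6).
Denominator factor (ν + 1)^3: pole of order 3 at -1, modulus 1.
The radius of convergence is the smallest modulus among the singular points: (1/4)*sqrt(6).

The radius of convergence is (1/4)*sqrt(6).


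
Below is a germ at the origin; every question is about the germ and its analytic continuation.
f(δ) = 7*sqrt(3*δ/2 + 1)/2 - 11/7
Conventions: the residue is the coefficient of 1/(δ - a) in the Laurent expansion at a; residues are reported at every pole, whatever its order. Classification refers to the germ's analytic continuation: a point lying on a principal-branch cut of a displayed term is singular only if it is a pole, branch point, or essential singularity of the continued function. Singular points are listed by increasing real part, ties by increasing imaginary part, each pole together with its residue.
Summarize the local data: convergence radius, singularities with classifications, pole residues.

Branch term (7/2)*sqrt(1 - δ/(-2/3)): its argument vanishes at δ = -2/3, a square-root branch point, modulus 2/3.
The radius of convergence is the smallest modulus among the singular points: 2/3.

Radius of convergence at 0: 2/3.
At -2/3: an algebraic (square-root) branch point.


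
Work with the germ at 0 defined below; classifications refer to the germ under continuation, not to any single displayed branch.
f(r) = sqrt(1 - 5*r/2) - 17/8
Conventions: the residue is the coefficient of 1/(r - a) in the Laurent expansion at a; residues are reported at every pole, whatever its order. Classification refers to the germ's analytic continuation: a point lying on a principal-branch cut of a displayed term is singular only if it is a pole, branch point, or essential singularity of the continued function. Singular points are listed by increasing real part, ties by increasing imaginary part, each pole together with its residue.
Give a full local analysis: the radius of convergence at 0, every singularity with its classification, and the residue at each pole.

Radius of convergence at 0: 2/5.
At 2/5: an algebraic (square-root) branch point.

Branch term (1)*sqrt(1 - r/(2/5)): its argument vanishes at r = 2/5, a square-root branch point, modulus 2/5.
The radius of convergence is the smallest modulus among the singular points: 2/5.


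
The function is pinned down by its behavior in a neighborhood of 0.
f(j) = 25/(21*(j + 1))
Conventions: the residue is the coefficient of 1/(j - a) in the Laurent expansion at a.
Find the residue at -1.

The residue is 25/21.

At the order-1 pole -1 set g(j) = (j - (-1))*f(j) = 25/21.
Simple pole: residue = g(a) at a = -1, which is 25/21.


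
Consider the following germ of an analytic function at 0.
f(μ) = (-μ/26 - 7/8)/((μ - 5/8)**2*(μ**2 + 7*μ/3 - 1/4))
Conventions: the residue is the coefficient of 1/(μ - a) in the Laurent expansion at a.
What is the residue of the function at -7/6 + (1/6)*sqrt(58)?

The residue is -757200/1225237 - (3036588/35531873)*sqrt(58).

The factor μ**2 + 7*μ/3 - 1/4 splits as (μ - a)(μ - a') with a = -7/6 + (1/6)*sqrt(58), a' = -7/6 - (1/6)*sqrt(58). At the order-1 pole a set g(μ) = (μ - a)*f(μ) = [(-μ/26 - 7/8)/(μ - 5/8)**2] / (μ - a').
Simple pole: residue = g(a) at a = -7/6 + (1/6)*sqrt(58), which is -757200/1225237 - (3036588/35531873)*sqrt(58).


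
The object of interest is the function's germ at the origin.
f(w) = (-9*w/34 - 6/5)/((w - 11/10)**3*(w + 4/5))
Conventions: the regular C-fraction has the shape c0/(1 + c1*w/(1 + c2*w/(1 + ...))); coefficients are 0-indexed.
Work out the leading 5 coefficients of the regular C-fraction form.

The regular C-fraction coefficients are [1500/1331, -635/374, -31065/94996, 41455945/8679561, -119495667790/33332042931].

Taylor coefficients (expand at 0): a_0 = 1500/1331, a_1 = 476250/248897, a_2 = 21215625/5475734, a_3 = 1170140625/240932296, a_4 = 77842265625/10601021024.
c0 = a_0 = 1500/1331. Peel one level at a time: if S = 1 + c*w/S' with S'(0) = 1, then c is the w-coefficient of S and S' = c*w/(S - 1).
S_1 = c0/f = 1 + (-635/374)*w + (-155325/279752)*w^2 + ...; c1 = -635/374.
S_2 = c1*w/(S_1 - 1) = 1 + (-31065/94996)*w + (12192925/7806436)*w^2 + ...; c2 = -31065/94996.
S_3 = c2*w/(S_2 - 1) = 1 + (41455945/8679561)*w + (79977415450/4670765649)*w^2 + ...; c3 = 41455945/8679561.
S_4 = c3*w/(S_3 - 1) = 1 + (-119495667790/33332042931)*w + ...; c4 = -119495667790/33332042931.


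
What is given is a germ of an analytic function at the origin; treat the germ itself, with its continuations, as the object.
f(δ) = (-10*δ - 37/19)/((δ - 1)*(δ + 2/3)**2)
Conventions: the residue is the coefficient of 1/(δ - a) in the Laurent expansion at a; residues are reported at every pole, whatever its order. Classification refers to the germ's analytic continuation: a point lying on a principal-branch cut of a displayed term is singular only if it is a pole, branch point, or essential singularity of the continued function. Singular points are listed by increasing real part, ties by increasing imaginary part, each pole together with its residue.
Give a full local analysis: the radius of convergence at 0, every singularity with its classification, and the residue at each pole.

Radius of convergence at 0: 2/3.
At -2/3: a pole of order 2; residue 2043/475.
At 1: a pole of order 1; residue -2043/475.

Denominator factor (δ - 1): pole of order 1 at 1, modulus 1.
Denominator factor (δ + 2/3)^2: pole of order 2 at -2/3, modulus 2/3.
The radius of convergence is the smallest modulus among the singular points: 2/3.
At the order-2 pole -2/3 set g(δ) = (δ - (-2/3))^2*f(δ) = (-10*δ - 37/19)/(δ - 1).
Order-2 pole: residue = g'(a); g'(-2/3) = 2043/475, so the residue is 2043/475.
At the order-1 pole 1 set g(δ) = (δ - (1))*f(δ) = (-10*δ - 37/19)/(δ + 2/3)**2.
Simple pole: residue = g(a) at a = 1, which is -2043/475.
List the singular points by increasing real part (a conjugate pair: the negative imaginary part first).


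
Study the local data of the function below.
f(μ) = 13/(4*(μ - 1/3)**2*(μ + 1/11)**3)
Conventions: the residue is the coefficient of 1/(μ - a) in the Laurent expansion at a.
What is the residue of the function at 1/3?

The residue is -46250919/153664.

At the order-2 pole 1/3 set g(μ) = (μ - (1/3))^2*f(μ) = 13/(4*(μ + 1/11)**3).
Order-2 pole: residue = g'(a); g'(1/3) = -46250919/153664, so the residue is -46250919/153664.


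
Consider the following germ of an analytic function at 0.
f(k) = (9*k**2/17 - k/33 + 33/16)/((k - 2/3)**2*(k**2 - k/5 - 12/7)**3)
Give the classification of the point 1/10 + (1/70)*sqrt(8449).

The point is a pole of order 3.

The denominator factor k**2 - k/5 - 12/7 vanishes at 1/10 + (1/70)*sqrt(8449) and appears to the power 3; the numerator there equals 4677247/1570800 + (106/98175)*sqrt(8449), nonzero, and no other factor vanishes.
Hence a pole whose order is the multiplicity, 3.


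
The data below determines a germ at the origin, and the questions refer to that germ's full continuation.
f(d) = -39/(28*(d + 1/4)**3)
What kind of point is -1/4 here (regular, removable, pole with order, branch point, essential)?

The denominator factor d + 1/4 vanishes at -1/4 and appears to the power 3; the numerator there equals -39/28, nonzero, and no other factor vanishes.
Hence a pole whose order is the multiplicity, 3.

The point is a pole of order 3.


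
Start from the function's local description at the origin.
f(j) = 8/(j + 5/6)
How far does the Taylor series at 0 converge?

Denominator factor (j + 5/6): pole of order 1 at -5/6, modulus 5/6.
The radius of convergence is the smallest modulus among the singular points: 5/6.

The radius of convergence is 5/6.


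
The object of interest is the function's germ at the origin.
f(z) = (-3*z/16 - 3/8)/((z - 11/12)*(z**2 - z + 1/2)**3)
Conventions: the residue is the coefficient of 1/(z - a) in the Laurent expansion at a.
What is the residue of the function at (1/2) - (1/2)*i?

The residue is (816480/226981) + (6936273/907924)*i.

The factor z**2 - z + 1/2 splits as (z - a)(z - a') with a = (1/2) - (1/2)*i, a' = (1/2) + (1/2)*i. At the order-3 pole a set g(z) = (z - a)^3*f(z) = [(-3*z/16 - 3/8)/(z - 11/12)] / (z - a')^3.
Order-3 pole: residue = g''(a)/2; g''((1/2) - (1/2)*i) = (1632960/226981) + (6936273/453962)*i, so the residue is (816480/226981) + (6936273/907924)*i.


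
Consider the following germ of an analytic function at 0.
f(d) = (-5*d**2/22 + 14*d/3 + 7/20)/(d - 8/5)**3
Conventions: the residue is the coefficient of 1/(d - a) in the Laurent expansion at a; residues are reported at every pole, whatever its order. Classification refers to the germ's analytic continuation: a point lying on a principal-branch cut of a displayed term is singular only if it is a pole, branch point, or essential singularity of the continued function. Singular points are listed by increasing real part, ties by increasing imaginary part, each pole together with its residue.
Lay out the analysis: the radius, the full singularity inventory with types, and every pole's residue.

Denominator factor (d - 8/5)^3: pole of order 3 at 8/5, modulus 8/5.
The radius of convergence is the smallest modulus among the singular points: 8/5.
At the order-3 pole 8/5 set g(d) = (d - (8/5))^3*f(d) = -5*d**2/22 + 14*d/3 + 7/20.
Order-3 pole: residue = g''(a)/2; g''(8/5) = -5/11, so the residue is -5/22.

Radius of convergence at 0: 8/5.
At 8/5: a pole of order 3; residue -5/22.
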